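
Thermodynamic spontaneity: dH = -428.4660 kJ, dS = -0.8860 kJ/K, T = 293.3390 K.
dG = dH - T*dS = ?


T*dS = 293.3390 * -0.8860 = -259.8984 kJ
dG = -428.4660 + 259.8984 = -168.5676 kJ (spontaneous)

dG = -168.5676 kJ, spontaneous


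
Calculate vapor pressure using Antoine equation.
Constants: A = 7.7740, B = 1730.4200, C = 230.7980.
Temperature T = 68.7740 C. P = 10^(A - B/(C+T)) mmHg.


C+T = 299.5720
B/(C+T) = 5.7763
log10(P) = 7.7740 - 5.7763 = 1.9977
P = 10^1.9977 = 99.4701 mmHg

99.4701 mmHg


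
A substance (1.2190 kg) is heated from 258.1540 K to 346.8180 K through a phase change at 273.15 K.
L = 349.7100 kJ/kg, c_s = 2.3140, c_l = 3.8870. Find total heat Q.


Q1 (sensible, solid) = 1.2190 * 2.3140 * 14.9960 = 42.3002 kJ
Q2 (latent) = 1.2190 * 349.7100 = 426.2965 kJ
Q3 (sensible, liquid) = 1.2190 * 3.8870 * 73.6680 = 349.0576 kJ
Q_total = 817.6543 kJ

817.6543 kJ


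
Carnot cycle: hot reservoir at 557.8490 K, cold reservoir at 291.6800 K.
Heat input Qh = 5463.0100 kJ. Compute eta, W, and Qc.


eta = 1 - 291.6800/557.8490 = 0.4771
W = 0.4771 * 5463.0100 = 2606.5905 kJ
Qc = 5463.0100 - 2606.5905 = 2856.4195 kJ

eta = 47.7134%, W = 2606.5905 kJ, Qc = 2856.4195 kJ


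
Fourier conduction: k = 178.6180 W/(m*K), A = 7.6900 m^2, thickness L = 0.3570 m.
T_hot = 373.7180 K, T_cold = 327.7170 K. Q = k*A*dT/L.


dT = 46.0010 K
Q = 178.6180 * 7.6900 * 46.0010 / 0.3570 = 176990.7700 W

176990.7700 W


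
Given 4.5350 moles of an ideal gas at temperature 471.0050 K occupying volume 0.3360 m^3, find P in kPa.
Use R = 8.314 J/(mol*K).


P = nRT/V = 4.5350 * 8.314 * 471.0050 / 0.3360
= 17758.7678 / 0.3360 = 52853.4756 Pa = 52.8535 kPa

52.8535 kPa


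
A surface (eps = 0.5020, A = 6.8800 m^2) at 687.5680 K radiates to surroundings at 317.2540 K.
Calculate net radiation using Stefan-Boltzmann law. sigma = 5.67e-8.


T^4 = 2.2349e+11
Tsurr^4 = 1.0130e+10
Q = 0.5020 * 5.67e-8 * 6.8800 * 2.1336e+11 = 41782.2727 W

41782.2727 W


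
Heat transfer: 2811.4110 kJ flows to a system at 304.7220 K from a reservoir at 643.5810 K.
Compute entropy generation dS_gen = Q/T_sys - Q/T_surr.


dS_sys = 2811.4110/304.7220 = 9.2262 kJ/K
dS_surr = -2811.4110/643.5810 = -4.3684 kJ/K
dS_gen = 9.2262 - 4.3684 = 4.8578 kJ/K (irreversible)

dS_gen = 4.8578 kJ/K, irreversible


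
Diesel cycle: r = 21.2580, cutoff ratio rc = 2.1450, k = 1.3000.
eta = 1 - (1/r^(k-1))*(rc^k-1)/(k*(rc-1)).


r^(k-1) = 2.5018
rc^k = 2.6968
eta = 0.5443 = 54.4345%

54.4345%


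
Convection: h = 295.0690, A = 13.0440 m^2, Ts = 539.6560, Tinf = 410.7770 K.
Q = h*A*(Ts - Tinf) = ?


dT = 128.8790 K
Q = 295.0690 * 13.0440 * 128.8790 = 496039.8102 W

496039.8102 W


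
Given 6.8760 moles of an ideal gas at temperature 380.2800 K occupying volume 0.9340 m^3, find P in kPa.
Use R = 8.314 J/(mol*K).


P = nRT/V = 6.8760 * 8.314 * 380.2800 / 0.9340
= 21739.4911 / 0.9340 = 23275.6864 Pa = 23.2757 kPa

23.2757 kPa


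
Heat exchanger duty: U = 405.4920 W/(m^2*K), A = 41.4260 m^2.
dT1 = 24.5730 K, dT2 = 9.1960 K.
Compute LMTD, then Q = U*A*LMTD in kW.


LMTD = 15.6448 K
Q = 405.4920 * 41.4260 * 15.6448 = 262800.7210 W = 262.8007 kW

262.8007 kW


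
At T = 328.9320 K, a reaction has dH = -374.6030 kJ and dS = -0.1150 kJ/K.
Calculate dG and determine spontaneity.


T*dS = 328.9320 * -0.1150 = -37.8272 kJ
dG = -374.6030 + 37.8272 = -336.7758 kJ (spontaneous)

dG = -336.7758 kJ, spontaneous


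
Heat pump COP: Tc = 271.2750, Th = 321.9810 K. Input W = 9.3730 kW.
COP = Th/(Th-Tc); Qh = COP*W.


COP = 321.9810 / 50.7060 = 6.3500
Qh = 6.3500 * 9.3730 = 59.5182 kW

COP = 6.3500, Qh = 59.5182 kW


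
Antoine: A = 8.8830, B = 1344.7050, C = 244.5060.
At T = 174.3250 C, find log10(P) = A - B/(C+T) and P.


C+T = 418.8310
B/(C+T) = 3.2106
log10(P) = 8.8830 - 3.2106 = 5.6724
P = 10^5.6724 = 470311.0877 mmHg

470311.0877 mmHg


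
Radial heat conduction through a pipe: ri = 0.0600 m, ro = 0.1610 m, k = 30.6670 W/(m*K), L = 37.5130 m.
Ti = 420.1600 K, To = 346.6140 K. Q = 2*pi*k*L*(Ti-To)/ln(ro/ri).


dT = 73.5460 K
ln(ro/ri) = 0.9871
Q = 2*pi*30.6670*37.5130*73.5460 / 0.9871 = 538577.9266 W

538577.9266 W


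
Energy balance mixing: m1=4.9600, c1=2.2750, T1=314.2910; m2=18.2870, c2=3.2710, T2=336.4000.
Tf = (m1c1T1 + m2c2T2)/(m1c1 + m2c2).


num = 23668.8234
den = 71.1008
Tf = 332.8912 K

332.8912 K


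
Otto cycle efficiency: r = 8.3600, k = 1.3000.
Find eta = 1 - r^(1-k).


r^(k-1) = 1.8909
eta = 1 - 1/1.8909 = 0.4711 = 47.1143%

47.1143%


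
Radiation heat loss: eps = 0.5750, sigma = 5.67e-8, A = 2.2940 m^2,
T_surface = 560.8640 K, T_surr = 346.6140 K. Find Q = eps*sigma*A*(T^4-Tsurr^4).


T^4 = 9.8953e+10
Tsurr^4 = 1.4434e+10
Q = 0.5750 * 5.67e-8 * 2.2940 * 8.4519e+10 = 6321.2152 W

6321.2152 W


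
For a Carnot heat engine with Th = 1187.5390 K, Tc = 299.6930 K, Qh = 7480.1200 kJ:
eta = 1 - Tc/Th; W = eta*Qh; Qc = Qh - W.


eta = 1 - 299.6930/1187.5390 = 0.7476
W = 0.7476 * 7480.1200 = 5592.4013 kJ
Qc = 7480.1200 - 5592.4013 = 1887.7187 kJ

eta = 74.7635%, W = 5592.4013 kJ, Qc = 1887.7187 kJ


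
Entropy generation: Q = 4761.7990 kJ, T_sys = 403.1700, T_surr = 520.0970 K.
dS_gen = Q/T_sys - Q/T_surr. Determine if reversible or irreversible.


dS_sys = 4761.7990/403.1700 = 11.8109 kJ/K
dS_surr = -4761.7990/520.0970 = -9.1556 kJ/K
dS_gen = 11.8109 - 9.1556 = 2.6553 kJ/K (irreversible)

dS_gen = 2.6553 kJ/K, irreversible


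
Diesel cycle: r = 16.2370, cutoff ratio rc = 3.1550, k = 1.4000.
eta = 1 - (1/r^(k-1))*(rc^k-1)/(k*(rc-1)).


r^(k-1) = 3.0493
rc^k = 4.9957
eta = 0.5657 = 56.5671%

56.5671%


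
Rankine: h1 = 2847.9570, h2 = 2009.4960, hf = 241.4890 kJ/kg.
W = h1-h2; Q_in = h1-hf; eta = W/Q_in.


W = 838.4610 kJ/kg
Q_in = 2606.4680 kJ/kg
eta = 0.3217 = 32.1685%

eta = 32.1685%


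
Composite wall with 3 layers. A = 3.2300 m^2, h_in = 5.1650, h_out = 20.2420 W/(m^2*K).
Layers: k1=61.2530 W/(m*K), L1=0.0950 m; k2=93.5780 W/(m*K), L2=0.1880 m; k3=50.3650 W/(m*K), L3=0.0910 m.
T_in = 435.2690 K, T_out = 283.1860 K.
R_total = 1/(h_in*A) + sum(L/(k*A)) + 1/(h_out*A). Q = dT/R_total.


R_conv_in = 1/(5.1650*3.2300) = 0.0599
R_1 = 0.0950/(61.2530*3.2300) = 0.0005
R_2 = 0.1880/(93.5780*3.2300) = 0.0006
R_3 = 0.0910/(50.3650*3.2300) = 0.0006
R_conv_out = 1/(20.2420*3.2300) = 0.0153
R_total = 0.0769 K/W
Q = 152.0830 / 0.0769 = 1977.7292 W

R_total = 0.0769 K/W, Q = 1977.7292 W


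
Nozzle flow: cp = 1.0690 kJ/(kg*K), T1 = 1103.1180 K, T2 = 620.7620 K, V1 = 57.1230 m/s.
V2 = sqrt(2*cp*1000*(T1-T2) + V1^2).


dT = 482.3560 K
2*cp*1000*dT = 1031277.1280
V1^2 = 3263.0371
V2 = sqrt(1034540.1651) = 1017.1235 m/s

1017.1235 m/s


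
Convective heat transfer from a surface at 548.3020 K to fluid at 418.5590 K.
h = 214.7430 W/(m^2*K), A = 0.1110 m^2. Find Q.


dT = 129.7430 K
Q = 214.7430 * 0.1110 * 129.7430 = 3092.6155 W

3092.6155 W


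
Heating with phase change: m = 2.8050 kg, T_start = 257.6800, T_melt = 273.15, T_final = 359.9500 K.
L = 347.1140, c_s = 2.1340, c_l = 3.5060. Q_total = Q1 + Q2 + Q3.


Q1 (sensible, solid) = 2.8050 * 2.1340 * 15.4700 = 92.6014 kJ
Q2 (latent) = 2.8050 * 347.1140 = 973.6548 kJ
Q3 (sensible, liquid) = 2.8050 * 3.5060 * 86.8000 = 853.6198 kJ
Q_total = 1919.8760 kJ

1919.8760 kJ


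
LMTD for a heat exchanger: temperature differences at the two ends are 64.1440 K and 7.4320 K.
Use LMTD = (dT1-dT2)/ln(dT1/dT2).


dT1/dT2 = 8.6308
ln(dT1/dT2) = 2.1553
LMTD = 56.7120 / 2.1553 = 26.3124 K

26.3124 K


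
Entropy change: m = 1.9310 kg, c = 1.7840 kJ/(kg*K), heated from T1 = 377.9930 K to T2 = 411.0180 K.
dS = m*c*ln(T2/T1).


T2/T1 = 1.0874
ln(T2/T1) = 0.0838
dS = 1.9310 * 1.7840 * 0.0838 = 0.2885 kJ/K

0.2885 kJ/K


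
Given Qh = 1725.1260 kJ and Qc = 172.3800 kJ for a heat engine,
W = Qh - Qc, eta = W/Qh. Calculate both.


W = 1725.1260 - 172.3800 = 1552.7460 kJ
eta = 1552.7460 / 1725.1260 = 0.9001 = 90.0077%

W = 1552.7460 kJ, eta = 90.0077%


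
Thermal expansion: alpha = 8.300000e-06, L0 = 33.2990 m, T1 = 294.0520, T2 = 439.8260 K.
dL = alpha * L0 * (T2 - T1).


dT = 145.7740 K
dL = 8.300000e-06 * 33.2990 * 145.7740 = 0.040289 m
L_final = 33.339289 m

dL = 0.040289 m


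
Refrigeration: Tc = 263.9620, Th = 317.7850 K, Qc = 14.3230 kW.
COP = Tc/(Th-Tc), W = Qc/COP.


COP = 263.9620 / 53.8230 = 4.9043
W = 14.3230 / 4.9043 = 2.9205 kW

COP = 4.9043, W = 2.9205 kW


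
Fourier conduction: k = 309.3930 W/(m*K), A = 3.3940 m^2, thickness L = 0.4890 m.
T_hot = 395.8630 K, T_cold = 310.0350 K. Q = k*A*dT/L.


dT = 85.8280 K
Q = 309.3930 * 3.3940 * 85.8280 / 0.4890 = 184307.2652 W

184307.2652 W


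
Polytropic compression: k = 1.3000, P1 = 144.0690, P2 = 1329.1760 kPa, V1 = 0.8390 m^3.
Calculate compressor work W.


(k-1)/k = 0.2308
(P2/P1)^exp = 1.6699
W = 4.3333 * 144.0690 * 0.8390 * (1.6699 - 1) = 350.8941 kJ

350.8941 kJ


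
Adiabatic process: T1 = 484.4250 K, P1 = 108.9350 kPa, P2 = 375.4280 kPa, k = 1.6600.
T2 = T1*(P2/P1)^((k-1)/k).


(k-1)/k = 0.3976
(P2/P1)^exp = 1.6355
T2 = 484.4250 * 1.6355 = 792.2740 K

792.2740 K


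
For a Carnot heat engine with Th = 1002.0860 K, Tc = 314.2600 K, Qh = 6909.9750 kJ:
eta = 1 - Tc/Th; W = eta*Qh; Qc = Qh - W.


eta = 1 - 314.2600/1002.0860 = 0.6864
W = 0.6864 * 6909.9750 = 4742.9666 kJ
Qc = 6909.9750 - 4742.9666 = 2167.0084 kJ

eta = 68.6394%, W = 4742.9666 kJ, Qc = 2167.0084 kJ


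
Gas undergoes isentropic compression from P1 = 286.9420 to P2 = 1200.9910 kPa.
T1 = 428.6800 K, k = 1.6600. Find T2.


(k-1)/k = 0.3976
(P2/P1)^exp = 1.7669
T2 = 428.6800 * 1.7669 = 757.4139 K

757.4139 K


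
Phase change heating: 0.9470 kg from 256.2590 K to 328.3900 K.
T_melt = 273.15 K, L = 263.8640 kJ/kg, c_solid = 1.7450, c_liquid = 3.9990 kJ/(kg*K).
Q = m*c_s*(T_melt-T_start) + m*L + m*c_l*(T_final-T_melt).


Q1 (sensible, solid) = 0.9470 * 1.7450 * 16.8910 = 27.9126 kJ
Q2 (latent) = 0.9470 * 263.8640 = 249.8792 kJ
Q3 (sensible, liquid) = 0.9470 * 3.9990 * 55.2400 = 209.1968 kJ
Q_total = 486.9886 kJ

486.9886 kJ


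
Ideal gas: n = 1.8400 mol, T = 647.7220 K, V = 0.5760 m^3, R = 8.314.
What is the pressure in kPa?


P = nRT/V = 1.8400 * 8.314 * 647.7220 / 0.5760
= 9908.6957 / 0.5760 = 17202.5967 Pa = 17.2026 kPa

17.2026 kPa


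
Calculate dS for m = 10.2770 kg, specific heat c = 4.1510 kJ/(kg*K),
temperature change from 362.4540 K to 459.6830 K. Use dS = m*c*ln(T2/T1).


T2/T1 = 1.2683
ln(T2/T1) = 0.2376
dS = 10.2770 * 4.1510 * 0.2376 = 10.1377 kJ/K

10.1377 kJ/K


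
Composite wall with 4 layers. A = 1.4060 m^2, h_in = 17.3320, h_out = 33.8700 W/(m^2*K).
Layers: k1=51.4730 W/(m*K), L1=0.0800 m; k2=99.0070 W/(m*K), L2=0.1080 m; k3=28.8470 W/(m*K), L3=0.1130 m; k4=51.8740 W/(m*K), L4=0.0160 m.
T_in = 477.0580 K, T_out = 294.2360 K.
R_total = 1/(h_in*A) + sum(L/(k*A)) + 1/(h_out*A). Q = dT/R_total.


R_conv_in = 1/(17.3320*1.4060) = 0.0410
R_1 = 0.0800/(51.4730*1.4060) = 0.0011
R_2 = 0.1080/(99.0070*1.4060) = 0.0008
R_3 = 0.1130/(28.8470*1.4060) = 0.0028
R_4 = 0.0160/(51.8740*1.4060) = 0.0002
R_conv_out = 1/(33.8700*1.4060) = 0.0210
R_total = 0.0669 K/W
Q = 182.8220 / 0.0669 = 2731.8736 W

R_total = 0.0669 K/W, Q = 2731.8736 W


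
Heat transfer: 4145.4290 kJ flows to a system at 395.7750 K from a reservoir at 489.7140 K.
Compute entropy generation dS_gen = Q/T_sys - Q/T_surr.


dS_sys = 4145.4290/395.7750 = 10.4742 kJ/K
dS_surr = -4145.4290/489.7140 = -8.4650 kJ/K
dS_gen = 10.4742 - 8.4650 = 2.0092 kJ/K (irreversible)

dS_gen = 2.0092 kJ/K, irreversible


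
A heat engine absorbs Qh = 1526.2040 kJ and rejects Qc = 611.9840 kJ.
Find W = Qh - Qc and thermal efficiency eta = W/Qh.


W = 1526.2040 - 611.9840 = 914.2200 kJ
eta = 914.2200 / 1526.2040 = 0.5990 = 59.9016%

W = 914.2200 kJ, eta = 59.9016%


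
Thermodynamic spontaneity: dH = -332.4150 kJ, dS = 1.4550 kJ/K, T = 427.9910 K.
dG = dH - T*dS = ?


T*dS = 427.9910 * 1.4550 = 622.7269 kJ
dG = -332.4150 - 622.7269 = -955.1419 kJ (spontaneous)

dG = -955.1419 kJ, spontaneous


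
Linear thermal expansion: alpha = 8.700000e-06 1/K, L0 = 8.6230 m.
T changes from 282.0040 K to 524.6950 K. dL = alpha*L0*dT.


dT = 242.6910 K
dL = 8.700000e-06 * 8.6230 * 242.6910 = 0.018207 m
L_final = 8.641207 m

dL = 0.018207 m


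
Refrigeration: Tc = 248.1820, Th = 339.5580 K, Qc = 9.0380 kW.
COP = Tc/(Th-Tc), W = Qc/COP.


COP = 248.1820 / 91.3760 = 2.7161
W = 9.0380 / 2.7161 = 3.3276 kW

COP = 2.7161, W = 3.3276 kW


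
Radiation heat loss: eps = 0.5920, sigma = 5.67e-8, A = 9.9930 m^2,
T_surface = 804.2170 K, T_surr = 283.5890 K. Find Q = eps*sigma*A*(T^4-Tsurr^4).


T^4 = 4.1830e+11
Tsurr^4 = 6.4678e+09
Q = 0.5920 * 5.67e-8 * 9.9930 * 4.1184e+11 = 138142.1309 W

138142.1309 W


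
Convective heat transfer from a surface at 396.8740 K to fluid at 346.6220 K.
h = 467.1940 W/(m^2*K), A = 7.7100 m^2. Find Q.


dT = 50.2520 K
Q = 467.1940 * 7.7100 * 50.2520 = 181011.0076 W

181011.0076 W


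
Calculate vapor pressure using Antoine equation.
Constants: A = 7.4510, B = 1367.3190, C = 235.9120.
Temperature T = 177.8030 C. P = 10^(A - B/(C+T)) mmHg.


C+T = 413.7150
B/(C+T) = 3.3050
log10(P) = 7.4510 - 3.3050 = 4.1460
P = 10^4.1460 = 13996.5801 mmHg

13996.5801 mmHg


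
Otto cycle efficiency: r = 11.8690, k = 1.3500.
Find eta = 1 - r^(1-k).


r^(k-1) = 2.3771
eta = 1 - 1/2.3771 = 0.5793 = 57.9317%

57.9317%


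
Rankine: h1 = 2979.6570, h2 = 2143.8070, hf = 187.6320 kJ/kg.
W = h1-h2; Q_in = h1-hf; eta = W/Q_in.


W = 835.8500 kJ/kg
Q_in = 2792.0250 kJ/kg
eta = 0.2994 = 29.9371%

eta = 29.9371%


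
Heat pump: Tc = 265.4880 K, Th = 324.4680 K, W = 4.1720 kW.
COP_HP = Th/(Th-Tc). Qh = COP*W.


COP = 324.4680 / 58.9800 = 5.5013
Qh = 5.5013 * 4.1720 = 22.9515 kW

COP = 5.5013, Qh = 22.9515 kW


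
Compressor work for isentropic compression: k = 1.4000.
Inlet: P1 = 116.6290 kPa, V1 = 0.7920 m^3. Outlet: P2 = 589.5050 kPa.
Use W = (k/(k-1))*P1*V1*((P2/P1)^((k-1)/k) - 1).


(k-1)/k = 0.2857
(P2/P1)^exp = 1.5887
W = 3.5000 * 116.6290 * 0.7920 * (1.5887 - 1) = 190.3357 kJ

190.3357 kJ


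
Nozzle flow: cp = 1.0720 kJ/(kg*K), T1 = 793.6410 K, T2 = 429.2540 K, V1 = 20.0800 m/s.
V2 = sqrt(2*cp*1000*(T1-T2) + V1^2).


dT = 364.3870 K
2*cp*1000*dT = 781245.7280
V1^2 = 403.2064
V2 = sqrt(781648.9344) = 884.1091 m/s

884.1091 m/s


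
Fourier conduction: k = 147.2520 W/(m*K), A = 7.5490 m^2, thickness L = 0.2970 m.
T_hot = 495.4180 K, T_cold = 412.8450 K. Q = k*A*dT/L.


dT = 82.5730 K
Q = 147.2520 * 7.5490 * 82.5730 / 0.2970 = 309052.4862 W

309052.4862 W


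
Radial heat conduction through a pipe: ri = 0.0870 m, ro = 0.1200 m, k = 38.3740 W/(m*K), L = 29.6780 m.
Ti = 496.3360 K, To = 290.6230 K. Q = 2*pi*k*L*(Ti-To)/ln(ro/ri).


dT = 205.7130 K
ln(ro/ri) = 0.3216
Q = 2*pi*38.3740*29.6780*205.7130 / 0.3216 = 4577405.4521 W

4577405.4521 W


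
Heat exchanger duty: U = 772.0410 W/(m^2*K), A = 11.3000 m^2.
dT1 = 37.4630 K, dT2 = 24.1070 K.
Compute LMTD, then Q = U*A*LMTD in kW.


LMTD = 30.2959 K
Q = 772.0410 * 11.3000 * 30.2959 = 264303.4740 W = 264.3035 kW

264.3035 kW


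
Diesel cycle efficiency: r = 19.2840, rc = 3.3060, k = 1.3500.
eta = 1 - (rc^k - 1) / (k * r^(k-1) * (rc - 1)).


r^(k-1) = 2.8172
rc^k = 5.0241
eta = 0.5412 = 54.1164%

54.1164%


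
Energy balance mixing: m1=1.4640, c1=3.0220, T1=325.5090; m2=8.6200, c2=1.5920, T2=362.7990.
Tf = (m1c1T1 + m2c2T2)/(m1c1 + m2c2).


num = 6418.8247
den = 18.1472
Tf = 353.7079 K

353.7079 K


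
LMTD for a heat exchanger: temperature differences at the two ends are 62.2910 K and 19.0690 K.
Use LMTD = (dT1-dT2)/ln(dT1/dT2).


dT1/dT2 = 3.2666
ln(dT1/dT2) = 1.1838
LMTD = 43.2220 / 1.1838 = 36.5127 K

36.5127 K


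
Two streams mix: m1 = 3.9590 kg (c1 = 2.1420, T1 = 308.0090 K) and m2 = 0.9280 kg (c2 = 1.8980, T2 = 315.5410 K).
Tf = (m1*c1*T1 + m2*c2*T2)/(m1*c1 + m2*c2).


num = 3167.7474
den = 10.2415
Tf = 309.3044 K

309.3044 K


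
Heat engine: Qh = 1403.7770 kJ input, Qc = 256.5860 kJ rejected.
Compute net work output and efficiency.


W = 1403.7770 - 256.5860 = 1147.1910 kJ
eta = 1147.1910 / 1403.7770 = 0.8172 = 81.7217%

W = 1147.1910 kJ, eta = 81.7217%


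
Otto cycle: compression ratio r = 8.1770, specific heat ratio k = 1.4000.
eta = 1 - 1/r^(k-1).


r^(k-1) = 2.3176
eta = 1 - 1/2.3176 = 0.5685 = 56.8518%

56.8518%


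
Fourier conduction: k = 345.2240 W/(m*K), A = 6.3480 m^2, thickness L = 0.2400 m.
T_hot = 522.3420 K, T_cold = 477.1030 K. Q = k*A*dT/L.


dT = 45.2390 K
Q = 345.2240 * 6.3480 * 45.2390 / 0.2400 = 413085.2168 W

413085.2168 W


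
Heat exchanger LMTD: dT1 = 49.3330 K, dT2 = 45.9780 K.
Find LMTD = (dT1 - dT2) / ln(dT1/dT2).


dT1/dT2 = 1.0730
ln(dT1/dT2) = 0.0704
LMTD = 3.3550 / 0.0704 = 47.6358 K

47.6358 K


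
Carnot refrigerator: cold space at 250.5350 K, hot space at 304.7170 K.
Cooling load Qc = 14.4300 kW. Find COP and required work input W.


COP = 250.5350 / 54.1820 = 4.6240
W = 14.4300 / 4.6240 = 3.1207 kW

COP = 4.6240, W = 3.1207 kW


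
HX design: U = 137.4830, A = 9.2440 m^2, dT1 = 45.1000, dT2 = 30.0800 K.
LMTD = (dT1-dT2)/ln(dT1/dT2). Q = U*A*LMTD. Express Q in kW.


LMTD = 37.0844 K
Q = 137.4830 * 9.2440 * 37.0844 = 47130.3350 W = 47.1303 kW

47.1303 kW


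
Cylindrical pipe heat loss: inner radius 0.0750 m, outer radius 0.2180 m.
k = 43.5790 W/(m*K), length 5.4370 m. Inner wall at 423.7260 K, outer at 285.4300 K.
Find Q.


dT = 138.2960 K
ln(ro/ri) = 1.0670
Q = 2*pi*43.5790*5.4370*138.2960 / 1.0670 = 192956.2422 W

192956.2422 W


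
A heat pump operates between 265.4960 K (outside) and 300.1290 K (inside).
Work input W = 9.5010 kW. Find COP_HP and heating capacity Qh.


COP = 300.1290 / 34.6330 = 8.6660
Qh = 8.6660 * 9.5010 = 82.3355 kW

COP = 8.6660, Qh = 82.3355 kW


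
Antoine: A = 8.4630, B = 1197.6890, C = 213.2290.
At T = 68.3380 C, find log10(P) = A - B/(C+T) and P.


C+T = 281.5670
B/(C+T) = 4.2537
log10(P) = 8.4630 - 4.2537 = 4.2093
P = 10^4.2093 = 16193.6431 mmHg

16193.6431 mmHg


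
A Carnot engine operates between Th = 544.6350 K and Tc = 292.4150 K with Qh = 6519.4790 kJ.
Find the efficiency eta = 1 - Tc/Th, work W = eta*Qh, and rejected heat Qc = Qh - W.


eta = 1 - 292.4150/544.6350 = 0.4631
W = 0.4631 * 6519.4790 = 3019.1651 kJ
Qc = 6519.4790 - 3019.1651 = 3500.3139 kJ

eta = 46.3099%, W = 3019.1651 kJ, Qc = 3500.3139 kJ


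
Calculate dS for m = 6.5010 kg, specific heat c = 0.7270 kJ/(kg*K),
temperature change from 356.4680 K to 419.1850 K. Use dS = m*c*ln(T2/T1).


T2/T1 = 1.1759
ln(T2/T1) = 0.1621
dS = 6.5010 * 0.7270 * 0.1621 = 0.7660 kJ/K

0.7660 kJ/K


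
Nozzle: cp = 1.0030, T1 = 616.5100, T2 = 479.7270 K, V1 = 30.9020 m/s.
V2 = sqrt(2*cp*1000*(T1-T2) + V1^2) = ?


dT = 136.7830 K
2*cp*1000*dT = 274386.6980
V1^2 = 954.9336
V2 = sqrt(275341.6316) = 524.7301 m/s

524.7301 m/s


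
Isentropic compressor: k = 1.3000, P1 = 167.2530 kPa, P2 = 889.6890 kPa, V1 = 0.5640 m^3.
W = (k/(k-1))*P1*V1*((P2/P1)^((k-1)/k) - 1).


(k-1)/k = 0.2308
(P2/P1)^exp = 1.4706
W = 4.3333 * 167.2530 * 0.5640 * (1.4706 - 1) = 192.3829 kJ

192.3829 kJ


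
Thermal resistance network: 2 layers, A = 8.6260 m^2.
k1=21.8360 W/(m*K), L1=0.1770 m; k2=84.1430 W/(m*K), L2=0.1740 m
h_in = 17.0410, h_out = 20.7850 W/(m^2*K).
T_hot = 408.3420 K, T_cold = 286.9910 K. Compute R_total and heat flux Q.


R_conv_in = 1/(17.0410*8.6260) = 0.0068
R_1 = 0.1770/(21.8360*8.6260) = 0.0009
R_2 = 0.1740/(84.1430*8.6260) = 0.0002
R_conv_out = 1/(20.7850*8.6260) = 0.0056
R_total = 0.0136 K/W
Q = 121.3510 / 0.0136 = 8949.2768 W

R_total = 0.0136 K/W, Q = 8949.2768 W


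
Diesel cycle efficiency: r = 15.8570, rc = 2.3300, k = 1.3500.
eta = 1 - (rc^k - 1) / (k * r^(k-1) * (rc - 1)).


r^(k-1) = 2.6307
rc^k = 3.1328
eta = 0.5485 = 54.8473%

54.8473%


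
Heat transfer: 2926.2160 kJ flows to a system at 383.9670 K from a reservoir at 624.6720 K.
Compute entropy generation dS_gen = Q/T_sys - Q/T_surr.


dS_sys = 2926.2160/383.9670 = 7.6210 kJ/K
dS_surr = -2926.2160/624.6720 = -4.6844 kJ/K
dS_gen = 7.6210 - 4.6844 = 2.9366 kJ/K (irreversible)

dS_gen = 2.9366 kJ/K, irreversible


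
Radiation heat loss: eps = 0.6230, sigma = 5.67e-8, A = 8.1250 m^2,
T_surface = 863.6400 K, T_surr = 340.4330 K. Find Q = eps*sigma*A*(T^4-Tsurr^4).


T^4 = 5.5633e+11
Tsurr^4 = 1.3432e+10
Q = 0.6230 * 5.67e-8 * 8.1250 * 5.4290e+11 = 155815.8179 W

155815.8179 W


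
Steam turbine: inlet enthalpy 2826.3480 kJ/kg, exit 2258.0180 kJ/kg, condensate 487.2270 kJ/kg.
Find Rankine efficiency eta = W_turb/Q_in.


W = 568.3300 kJ/kg
Q_in = 2339.1210 kJ/kg
eta = 0.2430 = 24.2967%

eta = 24.2967%


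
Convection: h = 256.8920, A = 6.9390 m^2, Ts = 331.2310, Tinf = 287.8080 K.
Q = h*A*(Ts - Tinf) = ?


dT = 43.4230 K
Q = 256.8920 * 6.9390 * 43.4230 = 77404.6929 W

77404.6929 W


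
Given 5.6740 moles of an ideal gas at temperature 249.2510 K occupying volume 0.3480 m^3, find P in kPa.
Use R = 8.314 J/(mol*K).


P = nRT/V = 5.6740 * 8.314 * 249.2510 / 0.3480
= 11758.0759 / 0.3480 = 33787.5746 Pa = 33.7876 kPa

33.7876 kPa


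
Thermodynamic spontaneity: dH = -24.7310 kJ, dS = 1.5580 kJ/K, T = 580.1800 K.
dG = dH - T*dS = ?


T*dS = 580.1800 * 1.5580 = 903.9204 kJ
dG = -24.7310 - 903.9204 = -928.6514 kJ (spontaneous)

dG = -928.6514 kJ, spontaneous


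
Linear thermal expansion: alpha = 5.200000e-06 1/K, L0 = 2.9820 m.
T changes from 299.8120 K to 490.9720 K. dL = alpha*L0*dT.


dT = 191.1600 K
dL = 5.200000e-06 * 2.9820 * 191.1600 = 0.002964 m
L_final = 2.984964 m

dL = 0.002964 m


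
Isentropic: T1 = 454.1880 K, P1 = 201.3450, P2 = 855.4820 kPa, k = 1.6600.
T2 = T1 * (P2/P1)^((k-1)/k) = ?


(k-1)/k = 0.3976
(P2/P1)^exp = 1.7774
T2 = 454.1880 * 1.7774 = 807.2904 K

807.2904 K


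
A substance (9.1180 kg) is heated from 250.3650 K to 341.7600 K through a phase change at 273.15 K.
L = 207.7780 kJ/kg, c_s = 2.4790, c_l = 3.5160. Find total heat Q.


Q1 (sensible, solid) = 9.1180 * 2.4790 * 22.7850 = 515.0212 kJ
Q2 (latent) = 9.1180 * 207.7780 = 1894.5198 kJ
Q3 (sensible, liquid) = 9.1180 * 3.5160 * 68.6100 = 2199.5603 kJ
Q_total = 4609.1014 kJ

4609.1014 kJ


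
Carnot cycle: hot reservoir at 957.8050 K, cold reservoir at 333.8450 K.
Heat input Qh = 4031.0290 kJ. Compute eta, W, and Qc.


eta = 1 - 333.8450/957.8050 = 0.6514
W = 0.6514 * 4031.0290 = 2626.0051 kJ
Qc = 4031.0290 - 2626.0051 = 1405.0239 kJ

eta = 65.1448%, W = 2626.0051 kJ, Qc = 1405.0239 kJ


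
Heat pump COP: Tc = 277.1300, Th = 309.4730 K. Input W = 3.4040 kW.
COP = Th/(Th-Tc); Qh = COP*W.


COP = 309.4730 / 32.3430 = 9.5685
Qh = 9.5685 * 3.4040 = 32.5711 kW

COP = 9.5685, Qh = 32.5711 kW


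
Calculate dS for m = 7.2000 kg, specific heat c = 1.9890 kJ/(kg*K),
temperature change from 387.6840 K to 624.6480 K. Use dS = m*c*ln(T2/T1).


T2/T1 = 1.6112
ln(T2/T1) = 0.4770
dS = 7.2000 * 1.9890 * 0.4770 = 6.8310 kJ/K

6.8310 kJ/K


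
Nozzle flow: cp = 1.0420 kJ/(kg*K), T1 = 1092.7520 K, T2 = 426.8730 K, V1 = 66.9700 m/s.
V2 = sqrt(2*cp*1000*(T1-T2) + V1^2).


dT = 665.8790 K
2*cp*1000*dT = 1387691.8360
V1^2 = 4484.9809
V2 = sqrt(1392176.8169) = 1179.9054 m/s

1179.9054 m/s


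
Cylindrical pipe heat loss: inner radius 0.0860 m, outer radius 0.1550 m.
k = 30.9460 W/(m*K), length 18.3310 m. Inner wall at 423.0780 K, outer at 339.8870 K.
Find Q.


dT = 83.1910 K
ln(ro/ri) = 0.5891
Q = 2*pi*30.9460*18.3310*83.1910 / 0.5891 = 503354.8068 W

503354.8068 W


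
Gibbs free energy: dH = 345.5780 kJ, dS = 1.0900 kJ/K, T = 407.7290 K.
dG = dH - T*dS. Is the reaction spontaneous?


T*dS = 407.7290 * 1.0900 = 444.4246 kJ
dG = 345.5780 - 444.4246 = -98.8466 kJ (spontaneous)

dG = -98.8466 kJ, spontaneous


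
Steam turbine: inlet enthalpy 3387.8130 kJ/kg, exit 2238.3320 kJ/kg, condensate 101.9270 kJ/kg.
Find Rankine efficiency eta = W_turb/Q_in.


W = 1149.4810 kJ/kg
Q_in = 3285.8860 kJ/kg
eta = 0.3498 = 34.9824%

eta = 34.9824%


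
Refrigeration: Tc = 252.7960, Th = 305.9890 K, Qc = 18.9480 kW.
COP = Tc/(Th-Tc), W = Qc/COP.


COP = 252.7960 / 53.1930 = 4.7524
W = 18.9480 / 4.7524 = 3.9870 kW

COP = 4.7524, W = 3.9870 kW


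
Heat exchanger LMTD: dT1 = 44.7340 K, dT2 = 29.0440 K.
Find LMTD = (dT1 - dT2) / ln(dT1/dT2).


dT1/dT2 = 1.5402
ln(dT1/dT2) = 0.4319
LMTD = 15.6900 / 0.4319 = 36.3260 K

36.3260 K


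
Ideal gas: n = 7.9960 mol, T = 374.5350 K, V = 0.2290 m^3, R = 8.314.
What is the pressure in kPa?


P = nRT/V = 7.9960 * 8.314 * 374.5350 / 0.2290
= 24898.6164 / 0.2290 = 108727.5825 Pa = 108.7276 kPa

108.7276 kPa


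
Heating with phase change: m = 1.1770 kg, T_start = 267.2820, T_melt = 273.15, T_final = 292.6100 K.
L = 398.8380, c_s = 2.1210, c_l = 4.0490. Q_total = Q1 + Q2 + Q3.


Q1 (sensible, solid) = 1.1770 * 2.1210 * 5.8680 = 14.6490 kJ
Q2 (latent) = 1.1770 * 398.8380 = 469.4323 kJ
Q3 (sensible, liquid) = 1.1770 * 4.0490 * 19.4600 = 92.7400 kJ
Q_total = 576.8213 kJ

576.8213 kJ


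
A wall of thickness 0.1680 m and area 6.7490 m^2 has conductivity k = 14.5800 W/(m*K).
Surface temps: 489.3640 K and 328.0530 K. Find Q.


dT = 161.3110 K
Q = 14.5800 * 6.7490 * 161.3110 / 0.1680 = 94482.5604 W

94482.5604 W


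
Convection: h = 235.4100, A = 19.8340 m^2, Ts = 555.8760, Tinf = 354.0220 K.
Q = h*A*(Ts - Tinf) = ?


dT = 201.8540 K
Q = 235.4100 * 19.8340 * 201.8540 = 942480.9401 W

942480.9401 W


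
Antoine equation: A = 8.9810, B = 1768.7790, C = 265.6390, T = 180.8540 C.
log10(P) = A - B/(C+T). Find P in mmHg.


C+T = 446.4930
B/(C+T) = 3.9615
log10(P) = 8.9810 - 3.9615 = 5.0195
P = 10^5.0195 = 104593.9977 mmHg

104593.9977 mmHg


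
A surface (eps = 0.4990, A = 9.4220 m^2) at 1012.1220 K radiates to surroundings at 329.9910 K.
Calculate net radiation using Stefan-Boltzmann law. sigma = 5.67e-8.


T^4 = 1.0494e+12
Tsurr^4 = 1.1858e+10
Q = 0.4990 * 5.67e-8 * 9.4220 * 1.0375e+12 = 276581.2379 W

276581.2379 W


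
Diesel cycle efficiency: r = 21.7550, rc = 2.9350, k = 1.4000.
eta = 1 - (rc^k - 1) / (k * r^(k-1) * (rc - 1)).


r^(k-1) = 3.4279
rc^k = 4.5149
eta = 0.6215 = 62.1484%

62.1484%


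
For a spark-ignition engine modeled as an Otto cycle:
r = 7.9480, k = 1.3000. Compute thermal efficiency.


r^(k-1) = 1.8624
eta = 1 - 1/1.8624 = 0.4631 = 46.3064%

46.3064%


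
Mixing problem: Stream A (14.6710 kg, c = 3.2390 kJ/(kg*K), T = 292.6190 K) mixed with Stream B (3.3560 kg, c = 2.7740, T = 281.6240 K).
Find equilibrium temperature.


num = 16526.8613
den = 56.8289
Tf = 290.8178 K

290.8178 K


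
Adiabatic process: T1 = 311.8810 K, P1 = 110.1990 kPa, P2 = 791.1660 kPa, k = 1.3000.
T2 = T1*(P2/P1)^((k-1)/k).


(k-1)/k = 0.2308
(P2/P1)^exp = 1.5760
T2 = 311.8810 * 1.5760 = 491.5279 K

491.5279 K


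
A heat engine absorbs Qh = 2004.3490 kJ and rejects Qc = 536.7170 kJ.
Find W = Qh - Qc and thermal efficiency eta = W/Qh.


W = 2004.3490 - 536.7170 = 1467.6320 kJ
eta = 1467.6320 / 2004.3490 = 0.7322 = 73.2224%

W = 1467.6320 kJ, eta = 73.2224%


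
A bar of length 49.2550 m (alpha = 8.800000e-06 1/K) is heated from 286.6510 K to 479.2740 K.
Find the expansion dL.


dT = 192.6230 K
dL = 8.800000e-06 * 49.2550 * 192.6230 = 0.083491 m
L_final = 49.338491 m

dL = 0.083491 m


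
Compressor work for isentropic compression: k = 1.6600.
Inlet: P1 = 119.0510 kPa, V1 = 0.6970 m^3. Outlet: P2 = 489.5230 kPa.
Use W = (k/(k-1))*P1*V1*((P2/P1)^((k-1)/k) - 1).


(k-1)/k = 0.3976
(P2/P1)^exp = 1.7544
W = 2.5152 * 119.0510 * 0.6970 * (1.7544 - 1) = 157.4526 kJ

157.4526 kJ


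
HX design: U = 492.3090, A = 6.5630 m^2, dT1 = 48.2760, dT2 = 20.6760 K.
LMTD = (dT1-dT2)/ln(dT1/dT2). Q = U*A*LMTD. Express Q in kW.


LMTD = 32.5487 K
Q = 492.3090 * 6.5630 * 32.5487 = 105165.5303 W = 105.1655 kW

105.1655 kW


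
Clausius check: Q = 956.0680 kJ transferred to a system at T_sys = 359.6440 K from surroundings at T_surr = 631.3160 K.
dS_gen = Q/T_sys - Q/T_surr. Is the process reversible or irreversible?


dS_sys = 956.0680/359.6440 = 2.6584 kJ/K
dS_surr = -956.0680/631.3160 = -1.5144 kJ/K
dS_gen = 2.6584 - 1.5144 = 1.1440 kJ/K (irreversible)

dS_gen = 1.1440 kJ/K, irreversible


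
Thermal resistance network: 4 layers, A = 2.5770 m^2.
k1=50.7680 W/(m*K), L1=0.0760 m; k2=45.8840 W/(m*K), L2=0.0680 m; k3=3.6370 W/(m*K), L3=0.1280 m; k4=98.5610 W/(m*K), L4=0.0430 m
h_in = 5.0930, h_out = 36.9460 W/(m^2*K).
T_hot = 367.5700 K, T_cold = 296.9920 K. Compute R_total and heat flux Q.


R_conv_in = 1/(5.0930*2.5770) = 0.0762
R_1 = 0.0760/(50.7680*2.5770) = 0.0006
R_2 = 0.0680/(45.8840*2.5770) = 0.0006
R_3 = 0.1280/(3.6370*2.5770) = 0.0137
R_4 = 0.0430/(98.5610*2.5770) = 0.0002
R_conv_out = 1/(36.9460*2.5770) = 0.0105
R_total = 0.1017 K/W
Q = 70.5780 / 0.1017 = 694.1341 W

R_total = 0.1017 K/W, Q = 694.1341 W


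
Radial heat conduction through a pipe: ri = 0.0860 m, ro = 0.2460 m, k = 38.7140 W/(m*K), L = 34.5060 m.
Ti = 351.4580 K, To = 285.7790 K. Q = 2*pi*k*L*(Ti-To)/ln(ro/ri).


dT = 65.6790 K
ln(ro/ri) = 1.0510
Q = 2*pi*38.7140*34.5060*65.6790 / 1.0510 = 524533.0533 W

524533.0533 W


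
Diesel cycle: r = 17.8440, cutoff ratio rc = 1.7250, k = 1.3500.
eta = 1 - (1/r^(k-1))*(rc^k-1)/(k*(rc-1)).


r^(k-1) = 2.7417
rc^k = 2.0877
eta = 0.5947 = 59.4669%

59.4669%


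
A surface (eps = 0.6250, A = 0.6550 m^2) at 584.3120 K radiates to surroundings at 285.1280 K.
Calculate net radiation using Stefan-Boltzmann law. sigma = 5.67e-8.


T^4 = 1.1657e+11
Tsurr^4 = 6.6094e+09
Q = 0.6250 * 5.67e-8 * 0.6550 * 1.0996e+11 = 2552.3111 W

2552.3111 W


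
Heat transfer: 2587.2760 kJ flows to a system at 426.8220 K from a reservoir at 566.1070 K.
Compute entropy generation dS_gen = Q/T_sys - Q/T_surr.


dS_sys = 2587.2760/426.8220 = 6.0617 kJ/K
dS_surr = -2587.2760/566.1070 = -4.5703 kJ/K
dS_gen = 6.0617 - 4.5703 = 1.4914 kJ/K (irreversible)

dS_gen = 1.4914 kJ/K, irreversible


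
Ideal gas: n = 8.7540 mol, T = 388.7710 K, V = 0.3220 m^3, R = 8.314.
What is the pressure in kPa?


P = nRT/V = 8.7540 * 8.314 * 388.7710 / 0.3220
= 28295.0473 / 0.3220 = 87872.8177 Pa = 87.8728 kPa

87.8728 kPa


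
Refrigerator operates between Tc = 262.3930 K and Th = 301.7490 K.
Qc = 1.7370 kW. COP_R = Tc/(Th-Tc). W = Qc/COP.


COP = 262.3930 / 39.3560 = 6.6672
W = 1.7370 / 6.6672 = 0.2605 kW

COP = 6.6672, W = 0.2605 kW


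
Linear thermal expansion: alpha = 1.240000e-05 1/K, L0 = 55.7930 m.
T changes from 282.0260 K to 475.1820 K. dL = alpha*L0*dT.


dT = 193.1560 K
dL = 1.240000e-05 * 55.7930 * 193.1560 = 0.133632 m
L_final = 55.926632 m

dL = 0.133632 m


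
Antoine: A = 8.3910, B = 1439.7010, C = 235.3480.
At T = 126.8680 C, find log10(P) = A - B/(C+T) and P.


C+T = 362.2160
B/(C+T) = 3.9747
log10(P) = 8.3910 - 3.9747 = 4.4163
P = 10^4.4163 = 26079.3679 mmHg

26079.3679 mmHg


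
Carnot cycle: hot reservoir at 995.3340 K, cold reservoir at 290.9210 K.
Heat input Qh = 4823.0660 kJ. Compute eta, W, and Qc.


eta = 1 - 290.9210/995.3340 = 0.7077
W = 0.7077 * 4823.0660 = 3413.3571 kJ
Qc = 4823.0660 - 3413.3571 = 1409.7089 kJ

eta = 70.7715%, W = 3413.3571 kJ, Qc = 1409.7089 kJ


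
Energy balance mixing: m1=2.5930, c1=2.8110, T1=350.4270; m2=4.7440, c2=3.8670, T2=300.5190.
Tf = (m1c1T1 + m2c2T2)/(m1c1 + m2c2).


num = 8067.2709
den = 25.6340
Tf = 314.7102 K

314.7102 K


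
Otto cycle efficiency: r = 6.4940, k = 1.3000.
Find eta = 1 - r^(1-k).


r^(k-1) = 1.7529
eta = 1 - 1/1.7529 = 0.4295 = 42.9512%

42.9512%


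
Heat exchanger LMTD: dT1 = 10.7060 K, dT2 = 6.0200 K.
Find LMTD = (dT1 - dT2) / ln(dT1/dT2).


dT1/dT2 = 1.7784
ln(dT1/dT2) = 0.5757
LMTD = 4.6860 / 0.5757 = 8.1394 K

8.1394 K


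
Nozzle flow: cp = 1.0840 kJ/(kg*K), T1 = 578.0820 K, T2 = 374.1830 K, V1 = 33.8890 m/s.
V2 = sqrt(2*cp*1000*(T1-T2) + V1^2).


dT = 203.8990 K
2*cp*1000*dT = 442053.0320
V1^2 = 1148.4643
V2 = sqrt(443201.4963) = 665.7338 m/s

665.7338 m/s


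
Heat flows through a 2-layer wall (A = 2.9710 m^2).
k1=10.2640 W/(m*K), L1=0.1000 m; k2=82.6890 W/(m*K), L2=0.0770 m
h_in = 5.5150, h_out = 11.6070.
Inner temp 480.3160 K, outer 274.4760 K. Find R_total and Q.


R_conv_in = 1/(5.5150*2.9710) = 0.0610
R_1 = 0.1000/(10.2640*2.9710) = 0.0033
R_2 = 0.0770/(82.6890*2.9710) = 0.0003
R_conv_out = 1/(11.6070*2.9710) = 0.0290
R_total = 0.0936 K/W
Q = 205.8400 / 0.0936 = 2198.6159 W

R_total = 0.0936 K/W, Q = 2198.6159 W


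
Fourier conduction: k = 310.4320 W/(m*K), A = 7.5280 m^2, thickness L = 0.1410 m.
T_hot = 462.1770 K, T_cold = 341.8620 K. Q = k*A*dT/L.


dT = 120.3150 K
Q = 310.4320 * 7.5280 * 120.3150 / 0.1410 = 1994099.1853 W

1994099.1853 W


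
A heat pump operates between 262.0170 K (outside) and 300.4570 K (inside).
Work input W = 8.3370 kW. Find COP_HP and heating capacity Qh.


COP = 300.4570 / 38.4400 = 7.8163
Qh = 7.8163 * 8.3370 = 65.1642 kW

COP = 7.8163, Qh = 65.1642 kW


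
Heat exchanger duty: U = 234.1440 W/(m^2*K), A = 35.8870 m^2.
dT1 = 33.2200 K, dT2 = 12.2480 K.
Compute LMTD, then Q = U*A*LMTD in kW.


LMTD = 21.0185 K
Q = 234.1440 * 35.8870 * 21.0185 = 176612.3752 W = 176.6124 kW

176.6124 kW


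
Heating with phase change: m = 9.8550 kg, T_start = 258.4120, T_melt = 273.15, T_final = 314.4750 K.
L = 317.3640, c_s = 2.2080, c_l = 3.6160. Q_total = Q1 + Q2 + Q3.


Q1 (sensible, solid) = 9.8550 * 2.2080 * 14.7380 = 320.6965 kJ
Q2 (latent) = 9.8550 * 317.3640 = 3127.6222 kJ
Q3 (sensible, liquid) = 9.8550 * 3.6160 * 41.3250 = 1472.6445 kJ
Q_total = 4920.9632 kJ

4920.9632 kJ


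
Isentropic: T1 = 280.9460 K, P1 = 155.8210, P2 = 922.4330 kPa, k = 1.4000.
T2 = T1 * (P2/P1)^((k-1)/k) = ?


(k-1)/k = 0.2857
(P2/P1)^exp = 1.6621
T2 = 280.9460 * 1.6621 = 466.9631 K

466.9631 K


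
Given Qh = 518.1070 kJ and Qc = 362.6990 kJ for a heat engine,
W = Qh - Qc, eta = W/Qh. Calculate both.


W = 518.1070 - 362.6990 = 155.4080 kJ
eta = 155.4080 / 518.1070 = 0.3000 = 29.9953%

W = 155.4080 kJ, eta = 29.9953%


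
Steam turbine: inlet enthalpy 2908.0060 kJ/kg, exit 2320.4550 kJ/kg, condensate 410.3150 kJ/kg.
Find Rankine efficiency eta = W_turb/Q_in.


W = 587.5510 kJ/kg
Q_in = 2497.6910 kJ/kg
eta = 0.2352 = 23.5238%

eta = 23.5238%


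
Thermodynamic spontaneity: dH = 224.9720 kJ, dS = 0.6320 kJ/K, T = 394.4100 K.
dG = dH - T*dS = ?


T*dS = 394.4100 * 0.6320 = 249.2671 kJ
dG = 224.9720 - 249.2671 = -24.2951 kJ (spontaneous)

dG = -24.2951 kJ, spontaneous


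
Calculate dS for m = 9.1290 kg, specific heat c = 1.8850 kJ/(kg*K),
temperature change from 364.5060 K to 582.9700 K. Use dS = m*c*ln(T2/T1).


T2/T1 = 1.5993
ln(T2/T1) = 0.4696
dS = 9.1290 * 1.8850 * 0.4696 = 8.0808 kJ/K

8.0808 kJ/K


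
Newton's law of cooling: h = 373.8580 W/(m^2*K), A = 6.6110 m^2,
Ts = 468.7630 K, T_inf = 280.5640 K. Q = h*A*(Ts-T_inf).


dT = 188.1990 K
Q = 373.8580 * 6.6110 * 188.1990 = 465147.9882 W

465147.9882 W


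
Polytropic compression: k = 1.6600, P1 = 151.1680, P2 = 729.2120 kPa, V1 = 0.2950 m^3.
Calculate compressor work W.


(k-1)/k = 0.3976
(P2/P1)^exp = 1.8694
W = 2.5152 * 151.1680 * 0.2950 * (1.8694 - 1) = 97.5179 kJ

97.5179 kJ


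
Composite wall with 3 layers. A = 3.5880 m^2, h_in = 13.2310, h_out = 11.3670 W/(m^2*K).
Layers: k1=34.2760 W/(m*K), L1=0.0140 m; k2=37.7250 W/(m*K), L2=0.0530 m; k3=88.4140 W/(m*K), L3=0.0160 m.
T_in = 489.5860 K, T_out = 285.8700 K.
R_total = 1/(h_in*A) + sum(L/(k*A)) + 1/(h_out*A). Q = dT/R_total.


R_conv_in = 1/(13.2310*3.5880) = 0.0211
R_1 = 0.0140/(34.2760*3.5880) = 0.0001
R_2 = 0.0530/(37.7250*3.5880) = 0.0004
R_3 = 0.0160/(88.4140*3.5880) = 5.0437e-05
R_conv_out = 1/(11.3670*3.5880) = 0.0245
R_total = 0.0461 K/W
Q = 203.7160 / 0.0461 = 4415.2236 W

R_total = 0.0461 K/W, Q = 4415.2236 W


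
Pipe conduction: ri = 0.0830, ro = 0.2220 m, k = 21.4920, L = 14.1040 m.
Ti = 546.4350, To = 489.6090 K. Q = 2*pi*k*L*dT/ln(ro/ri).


dT = 56.8260 K
ln(ro/ri) = 0.9838
Q = 2*pi*21.4920*14.1040*56.8260 / 0.9838 = 110007.6874 W

110007.6874 W


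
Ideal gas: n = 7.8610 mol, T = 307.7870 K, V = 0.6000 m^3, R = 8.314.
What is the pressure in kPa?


P = nRT/V = 7.8610 * 8.314 * 307.7870 / 0.6000
= 20115.8361 / 0.6000 = 33526.3935 Pa = 33.5264 kPa

33.5264 kPa


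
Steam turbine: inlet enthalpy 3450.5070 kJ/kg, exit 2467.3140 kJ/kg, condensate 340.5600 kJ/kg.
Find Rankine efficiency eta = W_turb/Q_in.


W = 983.1930 kJ/kg
Q_in = 3109.9470 kJ/kg
eta = 0.3161 = 31.6145%

eta = 31.6145%


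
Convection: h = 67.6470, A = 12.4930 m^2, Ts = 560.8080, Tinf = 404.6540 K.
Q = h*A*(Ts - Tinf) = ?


dT = 156.1540 K
Q = 67.6470 * 12.4930 * 156.1540 = 131967.9270 W

131967.9270 W


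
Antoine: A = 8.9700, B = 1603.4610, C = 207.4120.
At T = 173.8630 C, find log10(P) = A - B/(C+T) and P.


C+T = 381.2750
B/(C+T) = 4.2055
log10(P) = 8.9700 - 4.2055 = 4.7645
P = 10^4.7645 = 58140.1875 mmHg

58140.1875 mmHg


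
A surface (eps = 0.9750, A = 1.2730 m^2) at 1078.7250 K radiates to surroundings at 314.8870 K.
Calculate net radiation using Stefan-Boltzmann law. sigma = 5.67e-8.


T^4 = 1.3541e+12
Tsurr^4 = 9.8315e+09
Q = 0.9750 * 5.67e-8 * 1.2730 * 1.3442e+12 = 94600.6863 W

94600.6863 W


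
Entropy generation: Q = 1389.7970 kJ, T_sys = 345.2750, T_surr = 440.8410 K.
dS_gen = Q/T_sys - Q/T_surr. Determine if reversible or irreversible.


dS_sys = 1389.7970/345.2750 = 4.0252 kJ/K
dS_surr = -1389.7970/440.8410 = -3.1526 kJ/K
dS_gen = 4.0252 - 3.1526 = 0.8726 kJ/K (irreversible)

dS_gen = 0.8726 kJ/K, irreversible


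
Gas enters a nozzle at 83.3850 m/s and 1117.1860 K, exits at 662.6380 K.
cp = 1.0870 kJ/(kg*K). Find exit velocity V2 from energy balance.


dT = 454.5480 K
2*cp*1000*dT = 988187.3520
V1^2 = 6953.0582
V2 = sqrt(995140.4102) = 997.5672 m/s

997.5672 m/s


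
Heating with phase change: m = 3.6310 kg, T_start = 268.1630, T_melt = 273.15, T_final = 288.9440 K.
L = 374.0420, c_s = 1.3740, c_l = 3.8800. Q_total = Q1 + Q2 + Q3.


Q1 (sensible, solid) = 3.6310 * 1.3740 * 4.9870 = 24.8801 kJ
Q2 (latent) = 3.6310 * 374.0420 = 1358.1465 kJ
Q3 (sensible, liquid) = 3.6310 * 3.8800 * 15.7940 = 222.5103 kJ
Q_total = 1605.5369 kJ

1605.5369 kJ


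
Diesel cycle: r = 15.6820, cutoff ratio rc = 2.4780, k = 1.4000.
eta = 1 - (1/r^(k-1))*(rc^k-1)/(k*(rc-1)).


r^(k-1) = 3.0072
rc^k = 3.5624
eta = 0.5882 = 58.8203%

58.8203%


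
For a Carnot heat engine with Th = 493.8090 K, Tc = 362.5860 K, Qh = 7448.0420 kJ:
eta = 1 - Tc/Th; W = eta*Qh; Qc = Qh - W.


eta = 1 - 362.5860/493.8090 = 0.2657
W = 0.2657 * 7448.0420 = 1979.2155 kJ
Qc = 7448.0420 - 1979.2155 = 5468.8265 kJ

eta = 26.5736%, W = 1979.2155 kJ, Qc = 5468.8265 kJ


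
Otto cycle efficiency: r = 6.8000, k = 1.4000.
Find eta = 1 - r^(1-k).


r^(k-1) = 2.1528
eta = 1 - 1/2.1528 = 0.5355 = 53.5489%

53.5489%


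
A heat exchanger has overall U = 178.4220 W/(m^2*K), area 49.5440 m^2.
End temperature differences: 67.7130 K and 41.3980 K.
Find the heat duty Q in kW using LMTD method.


LMTD = 53.4808 K
Q = 178.4220 * 49.5440 * 53.4808 = 472756.4677 W = 472.7565 kW

472.7565 kW


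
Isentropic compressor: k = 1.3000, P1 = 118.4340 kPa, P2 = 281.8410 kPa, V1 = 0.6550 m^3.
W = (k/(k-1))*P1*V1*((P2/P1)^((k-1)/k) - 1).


(k-1)/k = 0.2308
(P2/P1)^exp = 1.2215
W = 4.3333 * 118.4340 * 0.6550 * (1.2215 - 1) = 74.4561 kJ

74.4561 kJ


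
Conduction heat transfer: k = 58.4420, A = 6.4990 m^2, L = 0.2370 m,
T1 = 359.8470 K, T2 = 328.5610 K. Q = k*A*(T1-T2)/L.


dT = 31.2860 K
Q = 58.4420 * 6.4990 * 31.2860 / 0.2370 = 50138.7268 W

50138.7268 W


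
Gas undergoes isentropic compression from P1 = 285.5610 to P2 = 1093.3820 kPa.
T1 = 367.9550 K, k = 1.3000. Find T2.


(k-1)/k = 0.2308
(P2/P1)^exp = 1.3632
T2 = 367.9550 * 1.3632 = 501.5913 K

501.5913 K
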